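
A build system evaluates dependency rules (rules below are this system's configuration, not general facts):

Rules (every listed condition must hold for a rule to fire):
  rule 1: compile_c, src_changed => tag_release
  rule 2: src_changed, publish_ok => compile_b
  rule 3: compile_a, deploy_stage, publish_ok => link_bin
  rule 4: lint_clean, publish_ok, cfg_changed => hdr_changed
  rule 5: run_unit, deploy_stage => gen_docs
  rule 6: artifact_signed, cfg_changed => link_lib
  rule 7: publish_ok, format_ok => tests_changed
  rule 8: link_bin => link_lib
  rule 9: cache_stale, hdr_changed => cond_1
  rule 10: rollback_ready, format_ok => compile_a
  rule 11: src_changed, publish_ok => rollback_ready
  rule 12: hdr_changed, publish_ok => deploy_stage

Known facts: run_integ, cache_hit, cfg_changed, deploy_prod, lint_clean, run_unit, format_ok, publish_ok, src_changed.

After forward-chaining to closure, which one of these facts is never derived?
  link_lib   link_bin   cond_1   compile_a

cond_1

Round 1: rule 2 [src_changed, publish_ok => compile_b]; rule 4 [lint_clean, publish_ok, cfg_changed => hdr_changed]; rule 7 [publish_ok, format_ok => tests_changed]; rule 11 [src_changed, publish_ok => rollback_ready]. New: compile_b, hdr_changed, tests_changed, rollback_ready.
Round 2: rule 10 [rollback_ready, format_ok => compile_a]; rule 12 [hdr_changed, publish_ok => deploy_stage]. New: compile_a, deploy_stage.
Round 3: rule 3 [compile_a, deploy_stage, publish_ok => link_bin]; rule 5 [run_unit, deploy_stage => gen_docs]. New: link_bin, gen_docs.
Round 4: rule 8 [link_bin => link_lib]. New: link_lib.
Derived: compile_a (round 2), link_bin (round 3), link_lib (round 4). cond_1 never appears in any round.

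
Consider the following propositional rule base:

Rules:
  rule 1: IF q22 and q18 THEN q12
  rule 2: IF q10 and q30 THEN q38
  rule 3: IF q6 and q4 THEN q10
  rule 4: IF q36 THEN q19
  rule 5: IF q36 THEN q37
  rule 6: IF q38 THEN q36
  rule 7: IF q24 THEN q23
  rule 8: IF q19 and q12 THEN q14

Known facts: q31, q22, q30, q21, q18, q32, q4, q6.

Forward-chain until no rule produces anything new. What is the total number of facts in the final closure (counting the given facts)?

15

[1] rule 1 [IF q22 and q18 THEN q12]; rule 3 [IF q6 and q4 THEN q10]. ⇒ new: q12, q10.
[2] rule 2 [IF q10 and q30 THEN q38]. ⇒ new: q38.
[3] rule 6 [IF q38 THEN q36]. ⇒ new: q36.
[4] rule 4 [IF q36 THEN q19]; rule 5 [IF q36 THEN q37]. ⇒ new: q19, q37.
[5] rule 8 [IF q19 and q12 THEN q14]. ⇒ new: q14.
Closure: {q10, q12, q14, q18, q19, q21, q22, q30, q31, q32, q36, q37, q38, q4, q6} — 15 facts.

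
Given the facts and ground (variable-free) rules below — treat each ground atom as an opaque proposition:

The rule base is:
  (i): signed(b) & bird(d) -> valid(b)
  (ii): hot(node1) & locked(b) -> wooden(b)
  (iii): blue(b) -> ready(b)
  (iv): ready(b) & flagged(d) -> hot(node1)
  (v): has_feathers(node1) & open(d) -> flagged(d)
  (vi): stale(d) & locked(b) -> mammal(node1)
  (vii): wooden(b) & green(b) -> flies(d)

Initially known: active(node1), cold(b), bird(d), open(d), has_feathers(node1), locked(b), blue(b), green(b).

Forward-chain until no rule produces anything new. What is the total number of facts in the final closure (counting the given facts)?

Round 1: (iii) [blue(b) -> ready(b)]; (v) [has_feathers(node1) & open(d) -> flagged(d)]. New: ready(b), flagged(d).
Round 2: (iv) [ready(b) & flagged(d) -> hot(node1)]. New: hot(node1).
Round 3: (ii) [hot(node1) & locked(b) -> wooden(b)]. New: wooden(b).
Round 4: (vii) [wooden(b) & green(b) -> flies(d)]. New: flies(d).
Closure: {active(node1), bird(d), blue(b), cold(b), flagged(d), flies(d), green(b), has_feathers(node1), hot(node1), locked(b), open(d), ready(b), wooden(b)} — 13 facts.

13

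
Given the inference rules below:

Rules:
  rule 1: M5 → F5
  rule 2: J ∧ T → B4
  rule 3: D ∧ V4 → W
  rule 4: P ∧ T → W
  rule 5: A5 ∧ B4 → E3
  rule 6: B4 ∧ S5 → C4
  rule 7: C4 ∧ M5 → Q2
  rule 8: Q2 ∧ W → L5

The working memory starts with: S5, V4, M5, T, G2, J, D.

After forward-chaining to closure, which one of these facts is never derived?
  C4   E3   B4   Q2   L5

Round 1 fires rule 1, rule 2, rule 3, giving F5, B4, W.
Round 2 fires rule 6, giving C4.
Round 3 fires rule 7, giving Q2.
Round 4 fires rule 8, giving L5.
Derived: L5 (round 4), B4 (round 1), C4 (round 2), Q2 (round 3). E3 never appears in any round.

E3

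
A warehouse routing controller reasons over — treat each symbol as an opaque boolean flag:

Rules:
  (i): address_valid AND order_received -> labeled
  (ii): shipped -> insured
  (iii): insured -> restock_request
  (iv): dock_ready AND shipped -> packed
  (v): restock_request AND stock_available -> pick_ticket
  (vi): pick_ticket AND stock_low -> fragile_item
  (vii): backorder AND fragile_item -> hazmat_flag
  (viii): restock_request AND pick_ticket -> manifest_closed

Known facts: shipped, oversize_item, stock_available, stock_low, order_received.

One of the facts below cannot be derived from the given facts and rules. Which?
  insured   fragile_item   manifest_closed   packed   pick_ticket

Round 1: (ii) [shipped -> insured]. New: insured.
Round 2: (iii) [insured -> restock_request]. New: restock_request.
Round 3: (v) [restock_request AND stock_available -> pick_ticket]. New: pick_ticket.
Round 4: (vi) [pick_ticket AND stock_low -> fragile_item]; (viii) [restock_request AND pick_ticket -> manifest_closed]. New: fragile_item, manifest_closed.
Derived: pick_ticket (round 3), insured (round 1), fragile_item (round 4), manifest_closed (round 4). packed never appears in any round.

packed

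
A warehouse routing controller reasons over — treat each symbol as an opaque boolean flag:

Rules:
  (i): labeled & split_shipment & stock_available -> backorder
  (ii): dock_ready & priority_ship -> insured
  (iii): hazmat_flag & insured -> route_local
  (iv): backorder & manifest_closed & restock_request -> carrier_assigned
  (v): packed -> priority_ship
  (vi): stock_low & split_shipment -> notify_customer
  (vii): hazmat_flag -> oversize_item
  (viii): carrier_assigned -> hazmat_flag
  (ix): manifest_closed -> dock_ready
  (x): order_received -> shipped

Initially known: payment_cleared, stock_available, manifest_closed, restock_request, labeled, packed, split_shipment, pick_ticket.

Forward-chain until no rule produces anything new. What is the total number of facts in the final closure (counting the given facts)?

Round 1 — (i), (v), (ix), derive backorder, priority_ship, dock_ready.
Round 2 — (ii), (iv), derive insured, carrier_assigned.
Round 3 — (viii), derive hazmat_flag.
Round 4 — (iii), (vii), derive route_local, oversize_item.
Closure: {backorder, carrier_assigned, dock_ready, hazmat_flag, insured, labeled, manifest_closed, oversize_item, packed, payment_cleared, pick_ticket, priority_ship, restock_request, route_local, split_shipment, stock_available} — 16 facts.

16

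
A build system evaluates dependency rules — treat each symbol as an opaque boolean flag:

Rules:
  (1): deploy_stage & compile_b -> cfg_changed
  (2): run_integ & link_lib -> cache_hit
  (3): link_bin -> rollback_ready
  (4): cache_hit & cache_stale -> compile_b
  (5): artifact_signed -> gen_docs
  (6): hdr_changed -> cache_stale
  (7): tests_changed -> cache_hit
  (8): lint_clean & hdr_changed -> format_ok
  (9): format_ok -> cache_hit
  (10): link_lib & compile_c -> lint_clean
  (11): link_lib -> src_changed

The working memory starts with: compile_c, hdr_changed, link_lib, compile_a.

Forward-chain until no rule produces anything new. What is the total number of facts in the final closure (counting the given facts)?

Round 1 fires (6), (10), (11), giving cache_stale, lint_clean, src_changed.
Round 2 fires (8), giving format_ok.
Round 3 fires (9), giving cache_hit.
Round 4 fires (4), giving compile_b.
Closure: {cache_hit, cache_stale, compile_a, compile_b, compile_c, format_ok, hdr_changed, link_lib, lint_clean, src_changed} — 10 facts.

10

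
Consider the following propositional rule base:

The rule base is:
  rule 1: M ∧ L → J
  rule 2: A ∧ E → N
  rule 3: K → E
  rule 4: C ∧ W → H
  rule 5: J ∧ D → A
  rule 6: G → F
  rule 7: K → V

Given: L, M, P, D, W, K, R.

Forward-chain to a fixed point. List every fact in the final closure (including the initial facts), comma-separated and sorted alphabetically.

[1] rule 1 [M ∧ L → J]; rule 3 [K → E]; rule 7 [K → V]. ⇒ new: J, E, V.
[2] rule 5 [J ∧ D → A]. ⇒ new: A.
[3] rule 2 [A ∧ E → N]. ⇒ new: N.

A, D, E, J, K, L, M, N, P, R, V, W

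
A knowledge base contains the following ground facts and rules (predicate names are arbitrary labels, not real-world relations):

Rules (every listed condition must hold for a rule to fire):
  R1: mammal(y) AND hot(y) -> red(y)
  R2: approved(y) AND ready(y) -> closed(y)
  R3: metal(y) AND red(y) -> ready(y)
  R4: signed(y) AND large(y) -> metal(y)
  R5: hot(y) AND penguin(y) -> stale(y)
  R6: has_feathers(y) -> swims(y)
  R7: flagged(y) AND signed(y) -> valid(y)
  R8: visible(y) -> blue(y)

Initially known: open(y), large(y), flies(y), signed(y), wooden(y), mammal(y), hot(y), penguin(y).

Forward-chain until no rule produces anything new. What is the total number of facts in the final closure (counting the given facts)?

Round 1 — R1, R4, R5, derive red(y), metal(y), stale(y).
Round 2 — R3, derive ready(y).
Closure: {flies(y), hot(y), large(y), mammal(y), metal(y), open(y), penguin(y), ready(y), red(y), signed(y), stale(y), wooden(y)} — 12 facts.

12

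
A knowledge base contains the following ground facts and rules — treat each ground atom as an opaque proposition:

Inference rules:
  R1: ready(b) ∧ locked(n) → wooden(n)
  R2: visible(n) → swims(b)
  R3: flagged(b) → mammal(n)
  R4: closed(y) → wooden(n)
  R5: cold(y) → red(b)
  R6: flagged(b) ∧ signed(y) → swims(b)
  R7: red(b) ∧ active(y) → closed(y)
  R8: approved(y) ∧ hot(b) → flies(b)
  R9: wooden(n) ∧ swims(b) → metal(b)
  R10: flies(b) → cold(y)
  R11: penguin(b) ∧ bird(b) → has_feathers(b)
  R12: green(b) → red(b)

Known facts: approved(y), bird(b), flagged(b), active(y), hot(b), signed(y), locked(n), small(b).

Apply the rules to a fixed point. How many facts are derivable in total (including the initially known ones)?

Round 1: R3 [flagged(b) → mammal(n)]; R6 [flagged(b) ∧ signed(y) → swims(b)]; R8 [approved(y) ∧ hot(b) → flies(b)]. Adds mammal(n), swims(b), flies(b).
Round 2: R10 [flies(b) → cold(y)]. Adds cold(y).
Round 3: R5 [cold(y) → red(b)]. Adds red(b).
Round 4: R7 [red(b) ∧ active(y) → closed(y)]. Adds closed(y).
Round 5: R4 [closed(y) → wooden(n)]. Adds wooden(n).
Round 6: R9 [wooden(n) ∧ swims(b) → metal(b)]. Adds metal(b).
Closure: {active(y), approved(y), bird(b), closed(y), cold(y), flagged(b), flies(b), hot(b), locked(n), mammal(n), metal(b), red(b), signed(y), small(b), swims(b), wooden(n)} — 16 facts.

16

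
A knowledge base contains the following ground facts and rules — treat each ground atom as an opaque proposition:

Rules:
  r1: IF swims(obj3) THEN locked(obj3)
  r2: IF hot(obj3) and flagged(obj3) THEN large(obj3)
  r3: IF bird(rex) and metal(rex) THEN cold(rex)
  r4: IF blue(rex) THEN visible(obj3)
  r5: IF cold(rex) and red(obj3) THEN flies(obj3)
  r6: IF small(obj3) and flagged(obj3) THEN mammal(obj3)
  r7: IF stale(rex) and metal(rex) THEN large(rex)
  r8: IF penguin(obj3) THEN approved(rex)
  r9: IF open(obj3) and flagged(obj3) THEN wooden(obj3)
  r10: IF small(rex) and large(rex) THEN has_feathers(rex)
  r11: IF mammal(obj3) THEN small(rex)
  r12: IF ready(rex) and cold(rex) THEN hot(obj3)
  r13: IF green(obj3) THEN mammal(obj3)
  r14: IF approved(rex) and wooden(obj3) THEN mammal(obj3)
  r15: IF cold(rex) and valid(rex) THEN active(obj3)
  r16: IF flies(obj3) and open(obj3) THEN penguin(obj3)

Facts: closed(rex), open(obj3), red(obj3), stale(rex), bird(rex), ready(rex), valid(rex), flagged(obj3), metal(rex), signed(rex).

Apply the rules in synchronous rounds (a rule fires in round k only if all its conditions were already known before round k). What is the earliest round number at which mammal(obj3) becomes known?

Round 1: r3 [IF bird(rex) and metal(rex) THEN cold(rex)]; r7 [IF stale(rex) and metal(rex) THEN large(rex)]; r9 [IF open(obj3) and flagged(obj3) THEN wooden(obj3)]. New: cold(rex), large(rex), wooden(obj3).
Round 2: r5 [IF cold(rex) and red(obj3) THEN flies(obj3)]; r12 [IF ready(rex) and cold(rex) THEN hot(obj3)]; r15 [IF cold(rex) and valid(rex) THEN active(obj3)]. New: flies(obj3), hot(obj3), active(obj3).
Round 3: r2 [IF hot(obj3) and flagged(obj3) THEN large(obj3)]; r16 [IF flies(obj3) and open(obj3) THEN penguin(obj3)]. New: large(obj3), penguin(obj3).
Round 4: r8 [IF penguin(obj3) THEN approved(rex)]. New: approved(rex).
Round 5: r14 [IF approved(rex) and wooden(obj3) THEN mammal(obj3)]. New: mammal(obj3).
mammal(obj3) first appears in round 5.

5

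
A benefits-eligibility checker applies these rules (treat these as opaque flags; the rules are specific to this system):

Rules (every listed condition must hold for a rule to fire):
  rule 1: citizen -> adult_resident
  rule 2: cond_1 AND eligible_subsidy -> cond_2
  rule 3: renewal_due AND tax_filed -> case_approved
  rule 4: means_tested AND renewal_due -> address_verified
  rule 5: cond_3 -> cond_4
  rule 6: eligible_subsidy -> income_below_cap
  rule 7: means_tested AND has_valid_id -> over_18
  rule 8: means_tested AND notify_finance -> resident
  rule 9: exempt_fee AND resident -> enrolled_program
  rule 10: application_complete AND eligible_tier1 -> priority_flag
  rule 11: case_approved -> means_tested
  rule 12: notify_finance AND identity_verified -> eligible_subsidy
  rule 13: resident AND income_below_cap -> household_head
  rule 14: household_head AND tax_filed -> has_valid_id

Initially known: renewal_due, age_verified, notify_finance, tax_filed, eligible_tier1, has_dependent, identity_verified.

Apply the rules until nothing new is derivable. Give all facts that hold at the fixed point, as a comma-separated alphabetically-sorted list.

address_verified, age_verified, case_approved, eligible_subsidy, eligible_tier1, has_dependent, has_valid_id, household_head, identity_verified, income_below_cap, means_tested, notify_finance, over_18, renewal_due, resident, tax_filed

Round 1: rule 3 [renewal_due AND tax_filed -> case_approved]; rule 12 [notify_finance AND identity_verified -> eligible_subsidy]. New: case_approved, eligible_subsidy.
Round 2: rule 6 [eligible_subsidy -> income_below_cap]; rule 11 [case_approved -> means_tested]. New: income_below_cap, means_tested.
Round 3: rule 4 [means_tested AND renewal_due -> address_verified]; rule 8 [means_tested AND notify_finance -> resident]. New: address_verified, resident.
Round 4: rule 13 [resident AND income_below_cap -> household_head]. New: household_head.
Round 5: rule 14 [household_head AND tax_filed -> has_valid_id]. New: has_valid_id.
Round 6: rule 7 [means_tested AND has_valid_id -> over_18]. New: over_18.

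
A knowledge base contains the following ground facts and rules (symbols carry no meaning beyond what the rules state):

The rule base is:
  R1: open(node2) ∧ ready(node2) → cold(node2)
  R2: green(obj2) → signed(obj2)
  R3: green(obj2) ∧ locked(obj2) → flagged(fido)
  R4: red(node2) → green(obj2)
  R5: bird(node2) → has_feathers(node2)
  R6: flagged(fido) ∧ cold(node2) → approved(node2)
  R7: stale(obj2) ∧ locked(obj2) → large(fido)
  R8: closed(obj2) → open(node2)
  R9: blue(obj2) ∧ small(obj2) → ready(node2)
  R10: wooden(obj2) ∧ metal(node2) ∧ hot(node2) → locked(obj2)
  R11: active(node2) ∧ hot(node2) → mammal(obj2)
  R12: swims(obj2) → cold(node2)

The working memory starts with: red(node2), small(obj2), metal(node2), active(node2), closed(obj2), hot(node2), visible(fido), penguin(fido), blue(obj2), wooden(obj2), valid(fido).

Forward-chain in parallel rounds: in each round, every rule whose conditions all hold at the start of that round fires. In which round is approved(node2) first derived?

3

Round 1 — R4, R8, R9, R10, R11, derive green(obj2), open(node2), ready(node2), locked(obj2), mammal(obj2).
Round 2 — R1, R2, R3, derive cold(node2), signed(obj2), flagged(fido).
Round 3 — R6, derive approved(node2).
approved(node2) first appears in round 3.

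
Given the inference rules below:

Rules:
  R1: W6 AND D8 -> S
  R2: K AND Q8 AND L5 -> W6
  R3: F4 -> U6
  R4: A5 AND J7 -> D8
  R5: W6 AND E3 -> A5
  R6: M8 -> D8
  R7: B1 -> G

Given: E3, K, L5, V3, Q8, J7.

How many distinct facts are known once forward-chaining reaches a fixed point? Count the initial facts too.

Round 1 — R2, derive W6.
Round 2 — R5, derive A5.
Round 3 — R4, derive D8.
Round 4 — R1, derive S.
Closure: {A5, D8, E3, J7, K, L5, Q8, S, V3, W6} — 10 facts.

10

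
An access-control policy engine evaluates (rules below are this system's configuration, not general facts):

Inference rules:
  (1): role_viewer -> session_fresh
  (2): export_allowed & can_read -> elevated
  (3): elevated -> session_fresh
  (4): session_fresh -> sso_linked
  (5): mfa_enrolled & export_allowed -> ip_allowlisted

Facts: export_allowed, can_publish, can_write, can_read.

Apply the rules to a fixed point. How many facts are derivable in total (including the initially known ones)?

Round 1: (2) [export_allowed & can_read -> elevated]. New: elevated.
Round 2: (3) [elevated -> session_fresh]. New: session_fresh.
Round 3: (4) [session_fresh -> sso_linked]. New: sso_linked.
Closure: {can_publish, can_read, can_write, elevated, export_allowed, session_fresh, sso_linked} — 7 facts.

7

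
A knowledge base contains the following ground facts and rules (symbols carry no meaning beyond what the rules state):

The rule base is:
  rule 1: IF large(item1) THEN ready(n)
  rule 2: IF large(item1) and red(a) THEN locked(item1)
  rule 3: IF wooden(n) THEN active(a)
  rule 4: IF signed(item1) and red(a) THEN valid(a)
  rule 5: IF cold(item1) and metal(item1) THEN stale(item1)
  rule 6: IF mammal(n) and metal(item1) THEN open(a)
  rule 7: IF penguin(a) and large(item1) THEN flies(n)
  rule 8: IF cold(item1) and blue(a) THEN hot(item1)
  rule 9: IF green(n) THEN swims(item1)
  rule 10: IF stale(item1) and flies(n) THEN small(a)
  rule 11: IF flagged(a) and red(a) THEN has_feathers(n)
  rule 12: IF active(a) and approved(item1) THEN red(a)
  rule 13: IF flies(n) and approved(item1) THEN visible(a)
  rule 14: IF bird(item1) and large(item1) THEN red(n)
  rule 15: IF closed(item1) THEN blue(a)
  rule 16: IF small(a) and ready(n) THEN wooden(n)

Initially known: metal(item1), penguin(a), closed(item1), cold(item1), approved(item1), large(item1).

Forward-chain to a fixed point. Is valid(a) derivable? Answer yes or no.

no

Round 1 fires rule 1, rule 5, rule 7, rule 15, giving ready(n), stale(item1), flies(n), blue(a).
Round 2 fires rule 8, rule 10, rule 13, giving hot(item1), small(a), visible(a).
Round 3 fires rule 16, giving wooden(n).
Round 4 fires rule 3, giving active(a).
Round 5 fires rule 12, giving red(a).
Round 6 fires rule 2, giving locked(item1).
Fixed point reached. valid(a) is concluded only by rule 4; rule 4 needs signed(item1) (never derived).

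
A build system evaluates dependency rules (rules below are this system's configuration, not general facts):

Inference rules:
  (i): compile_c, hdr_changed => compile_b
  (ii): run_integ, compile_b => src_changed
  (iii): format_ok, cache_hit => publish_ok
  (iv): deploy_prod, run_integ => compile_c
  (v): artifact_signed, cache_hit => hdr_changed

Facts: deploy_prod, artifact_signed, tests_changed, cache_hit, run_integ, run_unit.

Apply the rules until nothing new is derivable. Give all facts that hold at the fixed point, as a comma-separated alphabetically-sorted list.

artifact_signed, cache_hit, compile_b, compile_c, deploy_prod, hdr_changed, run_integ, run_unit, src_changed, tests_changed

Round 1: (iv) [deploy_prod, run_integ => compile_c]; (v) [artifact_signed, cache_hit => hdr_changed]. New: compile_c, hdr_changed.
Round 2: (i) [compile_c, hdr_changed => compile_b]. New: compile_b.
Round 3: (ii) [run_integ, compile_b => src_changed]. New: src_changed.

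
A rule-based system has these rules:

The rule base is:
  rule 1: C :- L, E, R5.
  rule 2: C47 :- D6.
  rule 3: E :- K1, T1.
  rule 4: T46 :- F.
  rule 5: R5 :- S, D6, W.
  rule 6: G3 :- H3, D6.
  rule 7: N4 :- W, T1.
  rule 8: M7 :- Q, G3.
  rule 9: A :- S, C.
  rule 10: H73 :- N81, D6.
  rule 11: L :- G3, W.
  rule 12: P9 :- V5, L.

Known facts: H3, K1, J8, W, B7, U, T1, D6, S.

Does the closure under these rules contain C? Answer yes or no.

yes

Round 1 fires rule 2, rule 3, rule 5, rule 6, rule 7, giving C47, E, R5, G3, N4.
Round 2 fires rule 11, giving L.
Round 3 fires rule 1, giving C.
Round 4 fires rule 9, giving A.
C appears in round 3, so it is derivable.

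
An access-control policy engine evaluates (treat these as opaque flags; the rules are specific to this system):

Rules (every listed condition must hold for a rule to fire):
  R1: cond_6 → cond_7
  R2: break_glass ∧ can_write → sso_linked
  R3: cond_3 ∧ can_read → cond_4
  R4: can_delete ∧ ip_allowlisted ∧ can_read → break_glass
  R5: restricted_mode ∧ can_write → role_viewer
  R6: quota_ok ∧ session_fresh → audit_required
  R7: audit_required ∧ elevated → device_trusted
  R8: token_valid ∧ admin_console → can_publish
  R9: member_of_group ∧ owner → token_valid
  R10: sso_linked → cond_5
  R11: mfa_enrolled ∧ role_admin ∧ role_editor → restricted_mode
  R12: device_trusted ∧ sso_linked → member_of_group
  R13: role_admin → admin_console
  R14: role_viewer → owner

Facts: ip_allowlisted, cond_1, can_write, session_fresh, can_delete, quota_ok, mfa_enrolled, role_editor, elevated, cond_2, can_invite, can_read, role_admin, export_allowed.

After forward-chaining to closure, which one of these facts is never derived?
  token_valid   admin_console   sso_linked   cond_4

Round 1 — R4, R6, R11, R13, derive break_glass, audit_required, restricted_mode, admin_console.
Round 2 — R2, R5, R7, derive sso_linked, role_viewer, device_trusted.
Round 3 — R10, R12, R14, derive cond_5, member_of_group, owner.
Round 4 — R9, derive token_valid.
Round 5 — R8, derive can_publish.
Derived: admin_console (round 1), sso_linked (round 2), token_valid (round 4). cond_4 never appears in any round.

cond_4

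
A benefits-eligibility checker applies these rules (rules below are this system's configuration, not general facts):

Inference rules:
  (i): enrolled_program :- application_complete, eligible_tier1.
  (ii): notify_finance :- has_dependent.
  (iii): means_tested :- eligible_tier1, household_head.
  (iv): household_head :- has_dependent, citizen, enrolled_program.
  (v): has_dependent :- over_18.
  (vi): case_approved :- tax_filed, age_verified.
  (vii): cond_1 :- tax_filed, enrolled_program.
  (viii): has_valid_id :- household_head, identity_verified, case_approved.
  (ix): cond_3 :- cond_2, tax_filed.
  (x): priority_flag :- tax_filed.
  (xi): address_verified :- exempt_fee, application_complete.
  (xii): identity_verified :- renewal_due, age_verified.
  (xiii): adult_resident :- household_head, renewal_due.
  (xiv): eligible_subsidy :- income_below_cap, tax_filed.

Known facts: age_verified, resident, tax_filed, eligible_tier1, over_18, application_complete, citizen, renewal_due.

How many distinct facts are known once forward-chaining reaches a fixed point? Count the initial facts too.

19

Round 1 — (i), (v), (vi), (x), (xii), derive enrolled_program, has_dependent, case_approved, priority_flag, identity_verified.
Round 2 — (ii), (iv), (vii), derive notify_finance, household_head, cond_1.
Round 3 — (iii), (viii), (xiii), derive means_tested, has_valid_id, adult_resident.
Closure: {adult_resident, age_verified, application_complete, case_approved, citizen, cond_1, eligible_tier1, enrolled_program, has_dependent, has_valid_id, household_head, identity_verified, means_tested, notify_finance, over_18, priority_flag, renewal_due, resident, tax_filed} — 19 facts.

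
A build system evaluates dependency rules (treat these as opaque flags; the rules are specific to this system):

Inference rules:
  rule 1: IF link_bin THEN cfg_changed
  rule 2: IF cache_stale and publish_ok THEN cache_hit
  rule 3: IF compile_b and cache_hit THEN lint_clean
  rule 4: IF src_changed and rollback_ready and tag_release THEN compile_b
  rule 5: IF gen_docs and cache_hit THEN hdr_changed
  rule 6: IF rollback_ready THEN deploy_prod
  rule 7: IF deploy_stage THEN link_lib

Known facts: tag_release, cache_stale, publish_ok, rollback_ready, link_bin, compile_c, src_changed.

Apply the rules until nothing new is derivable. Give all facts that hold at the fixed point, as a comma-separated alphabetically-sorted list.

cache_hit, cache_stale, cfg_changed, compile_b, compile_c, deploy_prod, link_bin, lint_clean, publish_ok, rollback_ready, src_changed, tag_release

[1] rule 1 [IF link_bin THEN cfg_changed]; rule 2 [IF cache_stale and publish_ok THEN cache_hit]; rule 4 [IF src_changed and rollback_ready and tag_release THEN compile_b]; rule 6 [IF rollback_ready THEN deploy_prod]. ⇒ new: cfg_changed, cache_hit, compile_b, deploy_prod.
[2] rule 3 [IF compile_b and cache_hit THEN lint_clean]. ⇒ new: lint_clean.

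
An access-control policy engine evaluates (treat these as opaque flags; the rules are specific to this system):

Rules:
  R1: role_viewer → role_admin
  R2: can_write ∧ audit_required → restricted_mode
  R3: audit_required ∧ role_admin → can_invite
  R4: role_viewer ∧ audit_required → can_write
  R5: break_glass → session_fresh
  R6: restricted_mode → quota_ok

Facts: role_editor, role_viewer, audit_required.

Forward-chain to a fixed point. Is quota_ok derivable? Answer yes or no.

Round 1: R1 [role_viewer → role_admin]; R4 [role_viewer ∧ audit_required → can_write]. Adds role_admin, can_write.
Round 2: R2 [can_write ∧ audit_required → restricted_mode]; R3 [audit_required ∧ role_admin → can_invite]. Adds restricted_mode, can_invite.
Round 3: R6 [restricted_mode → quota_ok]. Adds quota_ok.
quota_ok appears in round 3, so it is derivable.

yes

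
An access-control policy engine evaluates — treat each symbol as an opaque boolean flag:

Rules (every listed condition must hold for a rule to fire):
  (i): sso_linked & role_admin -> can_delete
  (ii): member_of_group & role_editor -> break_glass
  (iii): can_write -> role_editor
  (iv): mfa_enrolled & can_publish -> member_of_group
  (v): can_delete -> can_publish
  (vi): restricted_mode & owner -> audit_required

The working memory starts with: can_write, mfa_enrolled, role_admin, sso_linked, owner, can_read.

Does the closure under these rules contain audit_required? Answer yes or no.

Round 1 — (i), (iii), derive can_delete, role_editor.
Round 2 — (v), derive can_publish.
Round 3 — (iv), derive member_of_group.
Round 4 — (ii), derive break_glass.
Fixed point reached. audit_required is concluded only by (vi); (vi) needs restricted_mode (never derived).

no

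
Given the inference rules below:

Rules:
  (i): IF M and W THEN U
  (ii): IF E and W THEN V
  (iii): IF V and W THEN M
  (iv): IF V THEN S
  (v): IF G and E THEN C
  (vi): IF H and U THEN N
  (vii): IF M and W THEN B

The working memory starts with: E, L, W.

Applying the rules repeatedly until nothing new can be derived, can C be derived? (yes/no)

no

Round 1: (ii) [IF E and W THEN V]. New: V.
Round 2: (iii) [IF V and W THEN M]; (iv) [IF V THEN S]. New: M, S.
Round 3: (i) [IF M and W THEN U]; (vii) [IF M and W THEN B]. New: U, B.
Fixed point reached. C is concluded only by (v); (v) needs G (never derived).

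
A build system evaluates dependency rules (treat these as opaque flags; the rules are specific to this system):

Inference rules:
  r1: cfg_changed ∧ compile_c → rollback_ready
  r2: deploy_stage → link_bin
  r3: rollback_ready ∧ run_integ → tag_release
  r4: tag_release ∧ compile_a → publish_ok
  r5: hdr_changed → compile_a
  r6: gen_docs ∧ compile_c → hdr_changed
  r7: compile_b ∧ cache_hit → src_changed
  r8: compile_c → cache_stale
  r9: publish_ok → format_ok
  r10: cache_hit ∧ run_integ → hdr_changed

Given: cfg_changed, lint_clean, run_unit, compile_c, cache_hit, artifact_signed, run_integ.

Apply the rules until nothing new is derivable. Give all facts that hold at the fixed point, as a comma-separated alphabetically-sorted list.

artifact_signed, cache_hit, cache_stale, cfg_changed, compile_a, compile_c, format_ok, hdr_changed, lint_clean, publish_ok, rollback_ready, run_integ, run_unit, tag_release

Round 1 — r1, r8, r10, derive rollback_ready, cache_stale, hdr_changed.
Round 2 — r3, r5, derive tag_release, compile_a.
Round 3 — r4, derive publish_ok.
Round 4 — r9, derive format_ok.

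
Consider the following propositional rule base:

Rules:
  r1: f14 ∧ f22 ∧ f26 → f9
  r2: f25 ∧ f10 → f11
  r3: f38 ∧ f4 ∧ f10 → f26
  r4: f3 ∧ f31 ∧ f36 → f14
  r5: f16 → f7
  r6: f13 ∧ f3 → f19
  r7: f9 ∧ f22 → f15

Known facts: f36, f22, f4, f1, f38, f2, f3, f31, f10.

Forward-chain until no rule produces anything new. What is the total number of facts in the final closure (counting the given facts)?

Round 1: r3 [f38 ∧ f4 ∧ f10 → f26]; r4 [f3 ∧ f31 ∧ f36 → f14]. Adds f26, f14.
Round 2: r1 [f14 ∧ f22 ∧ f26 → f9]. Adds f9.
Round 3: r7 [f9 ∧ f22 → f15]. Adds f15.
Closure: {f1, f10, f14, f15, f2, f22, f26, f3, f31, f36, f38, f4, f9} — 13 facts.

13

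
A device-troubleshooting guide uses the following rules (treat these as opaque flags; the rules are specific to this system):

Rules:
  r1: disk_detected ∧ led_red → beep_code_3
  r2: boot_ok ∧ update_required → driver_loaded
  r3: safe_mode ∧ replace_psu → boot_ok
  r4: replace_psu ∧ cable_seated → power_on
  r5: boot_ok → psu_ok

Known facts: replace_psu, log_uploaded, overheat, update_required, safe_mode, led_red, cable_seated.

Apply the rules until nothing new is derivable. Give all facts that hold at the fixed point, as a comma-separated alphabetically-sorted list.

Round 1 fires r3, r4, giving boot_ok, power_on.
Round 2 fires r2, r5, giving driver_loaded, psu_ok.

boot_ok, cable_seated, driver_loaded, led_red, log_uploaded, overheat, power_on, psu_ok, replace_psu, safe_mode, update_required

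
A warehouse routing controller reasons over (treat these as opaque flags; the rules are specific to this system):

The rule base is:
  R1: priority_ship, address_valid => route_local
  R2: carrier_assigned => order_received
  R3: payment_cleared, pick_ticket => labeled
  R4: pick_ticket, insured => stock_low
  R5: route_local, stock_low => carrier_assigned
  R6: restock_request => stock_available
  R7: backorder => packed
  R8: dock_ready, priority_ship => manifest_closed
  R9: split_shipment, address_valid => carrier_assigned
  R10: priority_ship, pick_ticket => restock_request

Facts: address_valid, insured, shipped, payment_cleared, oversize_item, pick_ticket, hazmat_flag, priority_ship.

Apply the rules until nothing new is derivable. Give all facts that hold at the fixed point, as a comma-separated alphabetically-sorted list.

[1] R1 [priority_ship, address_valid => route_local]; R3 [payment_cleared, pick_ticket => labeled]; R4 [pick_ticket, insured => stock_low]; R10 [priority_ship, pick_ticket => restock_request]. ⇒ new: route_local, labeled, stock_low, restock_request.
[2] R5 [route_local, stock_low => carrier_assigned]; R6 [restock_request => stock_available]. ⇒ new: carrier_assigned, stock_available.
[3] R2 [carrier_assigned => order_received]. ⇒ new: order_received.

address_valid, carrier_assigned, hazmat_flag, insured, labeled, order_received, oversize_item, payment_cleared, pick_ticket, priority_ship, restock_request, route_local, shipped, stock_available, stock_low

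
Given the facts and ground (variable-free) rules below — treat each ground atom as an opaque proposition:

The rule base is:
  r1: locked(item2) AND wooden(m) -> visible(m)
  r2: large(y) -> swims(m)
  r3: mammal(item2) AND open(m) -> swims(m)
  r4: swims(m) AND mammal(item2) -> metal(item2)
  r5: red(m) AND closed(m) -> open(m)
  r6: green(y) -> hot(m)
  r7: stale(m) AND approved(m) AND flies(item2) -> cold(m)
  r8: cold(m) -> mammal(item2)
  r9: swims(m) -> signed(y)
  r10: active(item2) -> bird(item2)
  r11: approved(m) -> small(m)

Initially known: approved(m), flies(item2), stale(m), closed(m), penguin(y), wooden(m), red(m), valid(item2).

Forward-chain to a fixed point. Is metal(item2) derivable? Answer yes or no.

yes

Round 1: r5 [red(m) AND closed(m) -> open(m)]; r7 [stale(m) AND approved(m) AND flies(item2) -> cold(m)]; r11 [approved(m) -> small(m)]. New: open(m), cold(m), small(m).
Round 2: r8 [cold(m) -> mammal(item2)]. New: mammal(item2).
Round 3: r3 [mammal(item2) AND open(m) -> swims(m)]. New: swims(m).
Round 4: r4 [swims(m) AND mammal(item2) -> metal(item2)]; r9 [swims(m) -> signed(y)]. New: metal(item2), signed(y).
metal(item2) appears in round 4, so it is derivable.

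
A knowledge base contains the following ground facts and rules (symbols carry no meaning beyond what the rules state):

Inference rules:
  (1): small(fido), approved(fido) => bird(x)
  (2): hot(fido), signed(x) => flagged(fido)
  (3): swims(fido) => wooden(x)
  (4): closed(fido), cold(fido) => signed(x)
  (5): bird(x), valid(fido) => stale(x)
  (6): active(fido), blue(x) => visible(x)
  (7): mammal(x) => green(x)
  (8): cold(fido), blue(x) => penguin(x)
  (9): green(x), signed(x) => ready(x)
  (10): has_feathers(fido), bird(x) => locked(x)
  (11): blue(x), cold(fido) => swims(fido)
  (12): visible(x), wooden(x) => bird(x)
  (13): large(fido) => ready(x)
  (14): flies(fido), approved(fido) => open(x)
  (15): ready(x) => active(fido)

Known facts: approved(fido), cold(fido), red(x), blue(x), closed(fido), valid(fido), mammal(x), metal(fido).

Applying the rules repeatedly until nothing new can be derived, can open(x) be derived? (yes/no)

Round 1 fires (4), (7), (8), (11), giving signed(x), green(x), penguin(x), swims(fido).
Round 2 fires (3), (9), giving wooden(x), ready(x).
Round 3 fires (15), giving active(fido).
Round 4 fires (6), giving visible(x).
Round 5 fires (12), giving bird(x).
Round 6 fires (5), giving stale(x).
Fixed point reached. open(x) is concluded only by (14); (14) needs flies(fido) (never derived).

no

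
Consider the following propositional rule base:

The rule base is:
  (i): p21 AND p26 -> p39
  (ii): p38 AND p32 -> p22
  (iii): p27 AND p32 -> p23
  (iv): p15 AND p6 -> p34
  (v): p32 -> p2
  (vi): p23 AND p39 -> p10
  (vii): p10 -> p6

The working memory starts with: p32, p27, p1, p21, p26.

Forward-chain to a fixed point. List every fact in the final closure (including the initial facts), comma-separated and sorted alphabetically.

[1] (i) [p21 AND p26 -> p39]; (iii) [p27 AND p32 -> p23]; (v) [p32 -> p2]. ⇒ new: p39, p23, p2.
[2] (vi) [p23 AND p39 -> p10]. ⇒ new: p10.
[3] (vii) [p10 -> p6]. ⇒ new: p6.

p1, p10, p2, p21, p23, p26, p27, p32, p39, p6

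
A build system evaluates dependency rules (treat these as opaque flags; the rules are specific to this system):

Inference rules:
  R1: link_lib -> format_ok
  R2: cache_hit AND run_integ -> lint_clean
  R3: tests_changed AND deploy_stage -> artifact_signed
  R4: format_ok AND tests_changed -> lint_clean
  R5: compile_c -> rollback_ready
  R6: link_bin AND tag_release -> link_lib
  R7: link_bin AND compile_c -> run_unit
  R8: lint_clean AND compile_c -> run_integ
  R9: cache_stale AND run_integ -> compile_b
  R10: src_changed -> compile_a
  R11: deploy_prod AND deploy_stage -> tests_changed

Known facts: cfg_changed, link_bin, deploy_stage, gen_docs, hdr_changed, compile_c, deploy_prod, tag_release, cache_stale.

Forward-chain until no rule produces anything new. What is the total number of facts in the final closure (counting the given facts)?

18

Round 1: R5 [compile_c -> rollback_ready]; R6 [link_bin AND tag_release -> link_lib]; R7 [link_bin AND compile_c -> run_unit]; R11 [deploy_prod AND deploy_stage -> tests_changed]. Adds rollback_ready, link_lib, run_unit, tests_changed.
Round 2: R1 [link_lib -> format_ok]; R3 [tests_changed AND deploy_stage -> artifact_signed]. Adds format_ok, artifact_signed.
Round 3: R4 [format_ok AND tests_changed -> lint_clean]. Adds lint_clean.
Round 4: R8 [lint_clean AND compile_c -> run_integ]. Adds run_integ.
Round 5: R9 [cache_stale AND run_integ -> compile_b]. Adds compile_b.
Closure: {artifact_signed, cache_stale, cfg_changed, compile_b, compile_c, deploy_prod, deploy_stage, format_ok, gen_docs, hdr_changed, link_bin, link_lib, lint_clean, rollback_ready, run_integ, run_unit, tag_release, tests_changed} — 18 facts.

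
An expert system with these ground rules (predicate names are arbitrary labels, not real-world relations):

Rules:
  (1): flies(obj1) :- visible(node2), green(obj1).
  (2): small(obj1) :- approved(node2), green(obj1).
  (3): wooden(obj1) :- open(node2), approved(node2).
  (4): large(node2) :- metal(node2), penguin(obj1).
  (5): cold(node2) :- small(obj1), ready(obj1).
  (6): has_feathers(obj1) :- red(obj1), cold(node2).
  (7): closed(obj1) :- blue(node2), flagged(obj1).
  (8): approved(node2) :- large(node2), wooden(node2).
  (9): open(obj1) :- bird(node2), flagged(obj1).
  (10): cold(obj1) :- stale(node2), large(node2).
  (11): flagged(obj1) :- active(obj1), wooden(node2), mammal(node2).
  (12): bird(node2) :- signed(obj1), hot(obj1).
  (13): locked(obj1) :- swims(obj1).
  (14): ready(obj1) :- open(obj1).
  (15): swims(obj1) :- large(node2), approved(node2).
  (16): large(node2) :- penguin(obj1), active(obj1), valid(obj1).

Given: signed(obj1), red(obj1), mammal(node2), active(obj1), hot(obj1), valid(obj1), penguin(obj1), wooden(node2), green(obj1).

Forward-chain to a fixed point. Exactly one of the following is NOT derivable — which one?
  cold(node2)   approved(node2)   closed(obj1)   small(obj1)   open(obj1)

[1] (11) [flagged(obj1) :- active(obj1), wooden(node2), mammal(node2).]; (12) [bird(node2) :- signed(obj1), hot(obj1).]; (16) [large(node2) :- penguin(obj1), active(obj1), valid(obj1).]. ⇒ new: flagged(obj1), bird(node2), large(node2).
[2] (8) [approved(node2) :- large(node2), wooden(node2).]; (9) [open(obj1) :- bird(node2), flagged(obj1).]. ⇒ new: approved(node2), open(obj1).
[3] (2) [small(obj1) :- approved(node2), green(obj1).]; (14) [ready(obj1) :- open(obj1).]; (15) [swims(obj1) :- large(node2), approved(node2).]. ⇒ new: small(obj1), ready(obj1), swims(obj1).
[4] (5) [cold(node2) :- small(obj1), ready(obj1).]; (13) [locked(obj1) :- swims(obj1).]. ⇒ new: cold(node2), locked(obj1).
[5] (6) [has_feathers(obj1) :- red(obj1), cold(node2).]. ⇒ new: has_feathers(obj1).
Derived: approved(node2) (round 2), open(obj1) (round 2), small(obj1) (round 3), cold(node2) (round 4). closed(obj1) never appears in any round.

closed(obj1)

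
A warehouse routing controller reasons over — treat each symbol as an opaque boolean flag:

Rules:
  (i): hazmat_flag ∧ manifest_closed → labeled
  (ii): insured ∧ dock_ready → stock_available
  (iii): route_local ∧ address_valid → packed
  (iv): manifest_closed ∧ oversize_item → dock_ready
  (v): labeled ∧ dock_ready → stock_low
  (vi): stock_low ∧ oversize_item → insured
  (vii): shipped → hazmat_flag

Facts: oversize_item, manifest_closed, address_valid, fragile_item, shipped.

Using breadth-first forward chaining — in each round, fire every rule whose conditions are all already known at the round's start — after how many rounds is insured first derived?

Round 1: (iv) [manifest_closed ∧ oversize_item → dock_ready]; (vii) [shipped → hazmat_flag]. Adds dock_ready, hazmat_flag.
Round 2: (i) [hazmat_flag ∧ manifest_closed → labeled]. Adds labeled.
Round 3: (v) [labeled ∧ dock_ready → stock_low]. Adds stock_low.
Round 4: (vi) [stock_low ∧ oversize_item → insured]. Adds insured.
insured first appears in round 4.

4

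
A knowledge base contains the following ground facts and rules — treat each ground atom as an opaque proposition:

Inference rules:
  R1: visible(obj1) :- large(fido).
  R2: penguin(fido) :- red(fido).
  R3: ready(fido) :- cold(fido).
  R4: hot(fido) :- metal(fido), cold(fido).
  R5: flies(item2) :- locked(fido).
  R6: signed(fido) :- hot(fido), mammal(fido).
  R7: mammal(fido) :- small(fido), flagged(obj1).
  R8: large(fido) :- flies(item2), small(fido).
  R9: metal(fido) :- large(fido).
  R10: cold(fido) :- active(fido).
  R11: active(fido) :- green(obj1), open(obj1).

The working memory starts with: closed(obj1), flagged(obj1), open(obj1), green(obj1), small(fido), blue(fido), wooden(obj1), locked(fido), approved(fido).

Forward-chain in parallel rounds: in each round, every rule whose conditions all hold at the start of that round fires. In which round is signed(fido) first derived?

Round 1 — R5, R7, R11, derive flies(item2), mammal(fido), active(fido).
Round 2 — R8, R10, derive large(fido), cold(fido).
Round 3 — R1, R3, R9, derive visible(obj1), ready(fido), metal(fido).
Round 4 — R4, derive hot(fido).
Round 5 — R6, derive signed(fido).
signed(fido) first appears in round 5.

5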